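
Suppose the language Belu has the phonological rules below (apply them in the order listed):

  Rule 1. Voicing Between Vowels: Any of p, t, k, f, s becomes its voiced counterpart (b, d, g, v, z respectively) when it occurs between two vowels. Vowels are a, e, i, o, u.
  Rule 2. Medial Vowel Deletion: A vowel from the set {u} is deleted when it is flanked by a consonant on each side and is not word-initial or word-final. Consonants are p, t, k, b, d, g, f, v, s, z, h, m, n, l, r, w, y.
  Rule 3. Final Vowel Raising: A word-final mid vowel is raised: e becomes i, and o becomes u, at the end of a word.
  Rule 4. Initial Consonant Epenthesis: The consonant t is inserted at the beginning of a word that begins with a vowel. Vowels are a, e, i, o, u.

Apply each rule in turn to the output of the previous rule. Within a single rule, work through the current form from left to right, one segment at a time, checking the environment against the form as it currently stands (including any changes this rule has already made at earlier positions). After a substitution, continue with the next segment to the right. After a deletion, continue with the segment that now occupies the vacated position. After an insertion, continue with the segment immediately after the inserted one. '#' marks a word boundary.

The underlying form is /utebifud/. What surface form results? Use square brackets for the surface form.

[tudebivd]

Rule 1 Voicing Between Vowels: [utebifud] → [udebivud]
Rule 2 Medial Vowel Deletion: [udebivud] → [udebivd]
Rule 3 Final Vowel Raising: no change — [udebivd]
Rule 4 Initial Consonant Epenthesis: [udebivd] → [tudebivd]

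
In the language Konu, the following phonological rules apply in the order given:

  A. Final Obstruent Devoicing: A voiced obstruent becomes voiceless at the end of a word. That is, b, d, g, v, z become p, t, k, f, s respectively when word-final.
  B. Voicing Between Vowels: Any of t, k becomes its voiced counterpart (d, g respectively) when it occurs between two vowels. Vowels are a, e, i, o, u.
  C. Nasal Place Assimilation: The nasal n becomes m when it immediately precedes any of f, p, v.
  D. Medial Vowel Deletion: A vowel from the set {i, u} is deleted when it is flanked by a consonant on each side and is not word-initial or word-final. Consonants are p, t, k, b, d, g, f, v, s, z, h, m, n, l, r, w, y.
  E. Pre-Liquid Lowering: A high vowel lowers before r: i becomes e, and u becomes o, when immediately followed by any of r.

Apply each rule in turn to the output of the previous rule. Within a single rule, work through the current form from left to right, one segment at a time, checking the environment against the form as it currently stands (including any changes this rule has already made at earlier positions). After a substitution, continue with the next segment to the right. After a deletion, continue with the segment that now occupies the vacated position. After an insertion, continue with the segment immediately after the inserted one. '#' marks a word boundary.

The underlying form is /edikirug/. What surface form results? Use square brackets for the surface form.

A Final Obstruent Devoicing: [edikirug] → [edikiruk]
B Voicing Between Vowels: [edikiruk] → [edigiruk]
C Nasal Place Assimilation: no change — [edigiruk]
D Medial Vowel Deletion: [edigiruk] → [edgrk]
E Pre-Liquid Lowering: no change — [edgrk]

[edgrk]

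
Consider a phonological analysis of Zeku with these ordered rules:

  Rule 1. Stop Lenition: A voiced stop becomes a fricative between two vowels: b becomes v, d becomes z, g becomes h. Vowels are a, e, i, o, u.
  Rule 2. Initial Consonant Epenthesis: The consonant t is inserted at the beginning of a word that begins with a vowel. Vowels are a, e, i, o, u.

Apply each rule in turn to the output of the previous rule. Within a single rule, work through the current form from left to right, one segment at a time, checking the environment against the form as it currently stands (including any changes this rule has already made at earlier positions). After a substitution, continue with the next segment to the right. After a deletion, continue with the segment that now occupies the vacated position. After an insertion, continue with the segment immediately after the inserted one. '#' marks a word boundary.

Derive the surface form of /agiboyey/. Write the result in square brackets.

Rule 1 Stop Lenition: [agiboyey] → [ahivoyey]
Rule 2 Initial Consonant Epenthesis: [ahivoyey] → [tahivoyey]

[tahivoyey]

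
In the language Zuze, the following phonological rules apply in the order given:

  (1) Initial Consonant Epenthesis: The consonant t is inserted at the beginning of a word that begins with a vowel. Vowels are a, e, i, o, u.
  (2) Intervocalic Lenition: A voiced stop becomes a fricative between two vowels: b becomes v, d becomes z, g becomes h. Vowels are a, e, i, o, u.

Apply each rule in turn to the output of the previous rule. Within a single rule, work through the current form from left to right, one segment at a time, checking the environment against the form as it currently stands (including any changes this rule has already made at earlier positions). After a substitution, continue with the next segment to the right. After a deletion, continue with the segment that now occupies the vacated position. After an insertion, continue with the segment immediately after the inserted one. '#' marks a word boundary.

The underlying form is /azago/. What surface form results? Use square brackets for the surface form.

(1) Initial Consonant Epenthesis: [azago] → [tazago]
(2) Intervocalic Lenition: [tazago] → [tazaho]

[tazaho]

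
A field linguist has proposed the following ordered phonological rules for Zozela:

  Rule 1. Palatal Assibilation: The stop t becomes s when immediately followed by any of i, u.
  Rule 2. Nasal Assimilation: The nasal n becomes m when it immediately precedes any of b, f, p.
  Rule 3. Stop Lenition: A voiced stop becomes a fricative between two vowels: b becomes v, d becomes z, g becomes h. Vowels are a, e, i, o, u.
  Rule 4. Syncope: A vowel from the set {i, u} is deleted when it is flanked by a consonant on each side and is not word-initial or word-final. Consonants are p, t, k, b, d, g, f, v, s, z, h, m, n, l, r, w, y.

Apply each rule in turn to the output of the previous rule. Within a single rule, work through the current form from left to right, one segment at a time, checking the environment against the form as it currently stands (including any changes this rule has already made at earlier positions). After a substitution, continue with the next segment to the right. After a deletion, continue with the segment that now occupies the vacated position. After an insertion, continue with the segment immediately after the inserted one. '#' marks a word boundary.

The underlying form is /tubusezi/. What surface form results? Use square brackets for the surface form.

[svsezi]

Rule 1 Palatal Assibilation: [tubusezi] → [subusezi]
Rule 2 Nasal Assimilation: no change — [subusezi]
Rule 3 Stop Lenition: [subusezi] → [suvusezi]
Rule 4 Syncope: [suvusezi] → [svsezi]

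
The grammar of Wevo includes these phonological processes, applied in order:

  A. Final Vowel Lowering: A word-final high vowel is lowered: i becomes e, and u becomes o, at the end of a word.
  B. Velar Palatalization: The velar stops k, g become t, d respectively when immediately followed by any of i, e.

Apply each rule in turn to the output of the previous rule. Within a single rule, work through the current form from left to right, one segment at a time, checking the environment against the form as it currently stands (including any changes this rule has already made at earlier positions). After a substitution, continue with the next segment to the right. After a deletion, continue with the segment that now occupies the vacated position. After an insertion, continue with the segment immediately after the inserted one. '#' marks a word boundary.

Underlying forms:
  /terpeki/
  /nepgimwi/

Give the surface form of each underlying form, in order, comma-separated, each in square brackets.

[terpete], [nepdimwe]

/terpeki/:
  A Final Vowel Lowering: [terpeki] → [terpeke]
  B Velar Palatalization: [terpeke] → [terpete]
/nepgimwi/:
  A Final Vowel Lowering: [nepgimwi] → [nepgimwe]
  B Velar Palatalization: [nepgimwe] → [nepdimwe]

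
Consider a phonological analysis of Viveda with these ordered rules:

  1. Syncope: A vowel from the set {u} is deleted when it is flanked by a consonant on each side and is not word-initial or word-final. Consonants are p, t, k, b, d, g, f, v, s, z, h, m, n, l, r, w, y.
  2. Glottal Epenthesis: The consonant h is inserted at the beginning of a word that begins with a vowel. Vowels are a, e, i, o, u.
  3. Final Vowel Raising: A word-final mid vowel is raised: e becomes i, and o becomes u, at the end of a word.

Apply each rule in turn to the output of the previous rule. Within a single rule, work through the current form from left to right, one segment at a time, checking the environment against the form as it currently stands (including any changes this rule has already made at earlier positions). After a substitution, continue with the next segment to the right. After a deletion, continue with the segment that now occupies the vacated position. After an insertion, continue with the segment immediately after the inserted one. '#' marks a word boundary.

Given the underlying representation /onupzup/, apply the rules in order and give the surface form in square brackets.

[honpzp]

1 Syncope: [onupzup] → [onpzp]
2 Glottal Epenthesis: [onpzp] → [honpzp]
3 Final Vowel Raising: no change — [honpzp]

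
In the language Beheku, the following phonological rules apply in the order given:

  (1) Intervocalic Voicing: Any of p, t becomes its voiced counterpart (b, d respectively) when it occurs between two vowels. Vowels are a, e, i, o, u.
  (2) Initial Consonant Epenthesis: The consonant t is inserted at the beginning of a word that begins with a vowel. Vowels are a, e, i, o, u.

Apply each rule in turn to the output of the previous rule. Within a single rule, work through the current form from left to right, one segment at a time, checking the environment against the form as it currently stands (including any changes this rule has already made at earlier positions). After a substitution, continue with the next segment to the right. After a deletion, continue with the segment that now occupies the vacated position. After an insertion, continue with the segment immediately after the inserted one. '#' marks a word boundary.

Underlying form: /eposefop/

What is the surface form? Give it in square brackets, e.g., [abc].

[tebosefop]

(1) Intervocalic Voicing: [eposefop] → [ebosefop]
(2) Initial Consonant Epenthesis: [ebosefop] → [tebosefop]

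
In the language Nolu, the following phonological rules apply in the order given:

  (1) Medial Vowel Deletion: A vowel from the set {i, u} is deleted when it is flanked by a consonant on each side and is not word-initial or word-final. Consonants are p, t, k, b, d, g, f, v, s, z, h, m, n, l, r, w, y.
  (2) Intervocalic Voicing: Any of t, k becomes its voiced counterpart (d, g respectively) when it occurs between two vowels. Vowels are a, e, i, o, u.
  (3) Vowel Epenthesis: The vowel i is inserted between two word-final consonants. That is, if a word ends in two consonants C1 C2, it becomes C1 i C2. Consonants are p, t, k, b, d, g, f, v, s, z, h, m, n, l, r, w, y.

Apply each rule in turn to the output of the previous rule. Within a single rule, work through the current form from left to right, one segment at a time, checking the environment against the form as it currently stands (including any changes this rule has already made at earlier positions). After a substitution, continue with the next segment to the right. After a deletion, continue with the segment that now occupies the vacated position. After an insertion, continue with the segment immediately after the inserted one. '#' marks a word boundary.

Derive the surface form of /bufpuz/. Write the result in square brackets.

(1) Medial Vowel Deletion: [bufpuz] → [bfpz]
(2) Intervocalic Voicing: no change — [bfpz]
(3) Vowel Epenthesis: [bfpz] → [bfpiz]

[bfpiz]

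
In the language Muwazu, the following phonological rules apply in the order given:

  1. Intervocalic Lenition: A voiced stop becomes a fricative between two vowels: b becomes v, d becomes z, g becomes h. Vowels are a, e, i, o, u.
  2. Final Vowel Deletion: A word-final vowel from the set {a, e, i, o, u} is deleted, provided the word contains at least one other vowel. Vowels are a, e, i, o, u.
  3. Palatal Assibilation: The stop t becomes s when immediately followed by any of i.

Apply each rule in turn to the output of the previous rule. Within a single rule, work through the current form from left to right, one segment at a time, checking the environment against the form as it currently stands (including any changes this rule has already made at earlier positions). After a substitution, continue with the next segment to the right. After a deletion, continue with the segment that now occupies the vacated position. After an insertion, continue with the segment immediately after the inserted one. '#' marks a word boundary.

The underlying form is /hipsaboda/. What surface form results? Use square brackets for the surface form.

[hipsavoz]

1 Intervocalic Lenition: [hipsaboda] → [hipsavoza]
2 Final Vowel Deletion: [hipsavoza] → [hipsavoz]
3 Palatal Assibilation: no change — [hipsavoz]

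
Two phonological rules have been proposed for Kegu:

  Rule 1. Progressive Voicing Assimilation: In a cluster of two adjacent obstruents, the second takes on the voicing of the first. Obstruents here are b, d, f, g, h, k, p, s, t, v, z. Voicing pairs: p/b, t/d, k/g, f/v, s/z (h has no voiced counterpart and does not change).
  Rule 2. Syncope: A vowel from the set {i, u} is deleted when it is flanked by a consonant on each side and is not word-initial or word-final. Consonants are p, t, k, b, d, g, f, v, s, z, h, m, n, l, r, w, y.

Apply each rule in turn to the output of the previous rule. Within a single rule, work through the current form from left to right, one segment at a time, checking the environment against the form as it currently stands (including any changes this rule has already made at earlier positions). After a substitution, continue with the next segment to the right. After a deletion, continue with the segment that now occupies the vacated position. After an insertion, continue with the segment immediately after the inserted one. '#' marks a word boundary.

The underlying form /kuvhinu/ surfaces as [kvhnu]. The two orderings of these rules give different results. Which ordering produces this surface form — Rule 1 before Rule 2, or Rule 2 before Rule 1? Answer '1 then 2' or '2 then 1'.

Order 1 then 2:
  1 Progressive Voicing Assimilation: no change — [kuvhinu]
  2 Syncope: [kuvhinu] → [kvhnu]
  result: [kvhnu]
Order 2 then 1:
  2 Syncope: [kuvhinu] → [kvhnu]
  1 Progressive Voicing Assimilation: [kvhnu] → [kfhnu]
  result: [kfhnu]

1 then 2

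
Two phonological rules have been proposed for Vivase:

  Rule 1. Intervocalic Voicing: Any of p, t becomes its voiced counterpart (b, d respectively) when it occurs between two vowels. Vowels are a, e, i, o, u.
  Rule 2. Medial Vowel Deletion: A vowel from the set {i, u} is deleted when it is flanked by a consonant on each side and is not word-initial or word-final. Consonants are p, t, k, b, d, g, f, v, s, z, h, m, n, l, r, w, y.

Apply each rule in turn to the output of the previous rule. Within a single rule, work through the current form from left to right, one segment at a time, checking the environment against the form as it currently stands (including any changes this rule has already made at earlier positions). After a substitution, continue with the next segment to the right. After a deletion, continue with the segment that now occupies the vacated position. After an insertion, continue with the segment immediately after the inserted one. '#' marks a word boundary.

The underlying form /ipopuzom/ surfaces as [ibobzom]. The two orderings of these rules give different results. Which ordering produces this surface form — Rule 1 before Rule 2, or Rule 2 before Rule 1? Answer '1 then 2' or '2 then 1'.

1 then 2

Order 1 then 2:
  1 Intervocalic Voicing: [ipopuzom] → [ibobuzom]
  2 Medial Vowel Deletion: [ibobuzom] → [ibobzom]
  result: [ibobzom]
Order 2 then 1:
  2 Medial Vowel Deletion: [ipopuzom] → [ipopzom]
  1 Intervocalic Voicing: [ipopzom] → [ibopzom]
  result: [ibopzom]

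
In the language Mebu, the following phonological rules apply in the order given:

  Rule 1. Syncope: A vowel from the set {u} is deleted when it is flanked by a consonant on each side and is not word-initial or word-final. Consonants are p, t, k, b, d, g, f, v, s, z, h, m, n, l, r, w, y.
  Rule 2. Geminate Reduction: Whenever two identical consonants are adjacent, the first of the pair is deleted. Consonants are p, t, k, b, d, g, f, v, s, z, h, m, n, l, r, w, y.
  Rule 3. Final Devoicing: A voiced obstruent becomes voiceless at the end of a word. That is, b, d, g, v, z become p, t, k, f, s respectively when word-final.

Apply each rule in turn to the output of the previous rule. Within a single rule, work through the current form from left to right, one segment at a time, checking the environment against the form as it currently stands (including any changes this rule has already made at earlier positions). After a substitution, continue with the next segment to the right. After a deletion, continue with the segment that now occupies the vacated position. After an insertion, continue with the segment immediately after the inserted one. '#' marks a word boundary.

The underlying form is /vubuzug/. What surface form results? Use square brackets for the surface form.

[vbzk]

Rule 1 Syncope: [vubuzug] → [vbzg]
Rule 2 Geminate Reduction: no change — [vbzg]
Rule 3 Final Devoicing: [vbzg] → [vbzk]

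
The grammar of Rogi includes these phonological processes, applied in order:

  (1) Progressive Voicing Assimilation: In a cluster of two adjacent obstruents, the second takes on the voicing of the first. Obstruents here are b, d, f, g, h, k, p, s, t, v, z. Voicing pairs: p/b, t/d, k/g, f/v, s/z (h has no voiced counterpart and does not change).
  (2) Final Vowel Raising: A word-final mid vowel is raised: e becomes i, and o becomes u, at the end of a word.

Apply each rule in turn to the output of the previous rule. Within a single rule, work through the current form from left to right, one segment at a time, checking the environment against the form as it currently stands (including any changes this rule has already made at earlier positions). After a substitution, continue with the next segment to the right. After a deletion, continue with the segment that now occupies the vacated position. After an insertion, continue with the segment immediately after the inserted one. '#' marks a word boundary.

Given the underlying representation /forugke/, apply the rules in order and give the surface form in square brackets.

[foruggi]

(1) Progressive Voicing Assimilation: [forugke] → [forugge]
(2) Final Vowel Raising: [forugge] → [foruggi]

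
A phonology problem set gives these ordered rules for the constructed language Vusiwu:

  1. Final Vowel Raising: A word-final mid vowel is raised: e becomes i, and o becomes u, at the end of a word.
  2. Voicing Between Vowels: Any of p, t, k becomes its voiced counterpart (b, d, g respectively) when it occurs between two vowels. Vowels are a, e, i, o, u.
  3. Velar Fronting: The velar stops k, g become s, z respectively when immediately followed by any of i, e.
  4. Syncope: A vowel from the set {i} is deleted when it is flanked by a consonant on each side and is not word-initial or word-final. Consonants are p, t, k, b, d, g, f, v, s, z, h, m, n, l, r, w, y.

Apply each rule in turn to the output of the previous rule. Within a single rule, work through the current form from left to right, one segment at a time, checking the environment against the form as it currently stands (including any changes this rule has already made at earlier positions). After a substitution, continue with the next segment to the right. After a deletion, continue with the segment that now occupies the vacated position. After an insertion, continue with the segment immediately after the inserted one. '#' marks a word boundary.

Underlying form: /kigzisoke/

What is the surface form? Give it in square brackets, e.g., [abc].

1 Final Vowel Raising: [kigzisoke] → [kigzisoki]
2 Voicing Between Vowels: [kigzisoki] → [kigzisogi]
3 Velar Fronting: [kigzisogi] → [sigzisozi]
4 Syncope: [sigzisozi] → [sgzsozi]

[sgzsozi]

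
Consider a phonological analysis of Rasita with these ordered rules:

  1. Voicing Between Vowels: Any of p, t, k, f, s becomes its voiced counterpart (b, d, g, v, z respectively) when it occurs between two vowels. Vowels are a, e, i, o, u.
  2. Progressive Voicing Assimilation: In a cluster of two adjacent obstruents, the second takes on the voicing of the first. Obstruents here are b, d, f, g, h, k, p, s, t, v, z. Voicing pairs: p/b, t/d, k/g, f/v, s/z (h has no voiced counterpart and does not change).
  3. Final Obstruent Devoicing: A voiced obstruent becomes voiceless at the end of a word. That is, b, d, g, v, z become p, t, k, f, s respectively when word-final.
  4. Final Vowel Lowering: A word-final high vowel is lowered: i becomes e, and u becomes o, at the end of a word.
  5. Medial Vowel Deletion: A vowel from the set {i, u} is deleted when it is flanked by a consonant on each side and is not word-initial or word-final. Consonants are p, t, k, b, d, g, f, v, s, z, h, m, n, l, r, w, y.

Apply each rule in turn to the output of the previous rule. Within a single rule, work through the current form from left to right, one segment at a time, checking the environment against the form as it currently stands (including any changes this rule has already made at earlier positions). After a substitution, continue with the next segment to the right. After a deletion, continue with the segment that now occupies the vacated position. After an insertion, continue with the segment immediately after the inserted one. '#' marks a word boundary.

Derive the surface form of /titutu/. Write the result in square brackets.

1 Voicing Between Vowels: [titutu] → [tidudu]
2 Progressive Voicing Assimilation: no change — [tidudu]
3 Final Obstruent Devoicing: no change — [tidudu]
4 Final Vowel Lowering: [tidudu] → [tidudo]
5 Medial Vowel Deletion: [tidudo] → [tddo]

[tddo]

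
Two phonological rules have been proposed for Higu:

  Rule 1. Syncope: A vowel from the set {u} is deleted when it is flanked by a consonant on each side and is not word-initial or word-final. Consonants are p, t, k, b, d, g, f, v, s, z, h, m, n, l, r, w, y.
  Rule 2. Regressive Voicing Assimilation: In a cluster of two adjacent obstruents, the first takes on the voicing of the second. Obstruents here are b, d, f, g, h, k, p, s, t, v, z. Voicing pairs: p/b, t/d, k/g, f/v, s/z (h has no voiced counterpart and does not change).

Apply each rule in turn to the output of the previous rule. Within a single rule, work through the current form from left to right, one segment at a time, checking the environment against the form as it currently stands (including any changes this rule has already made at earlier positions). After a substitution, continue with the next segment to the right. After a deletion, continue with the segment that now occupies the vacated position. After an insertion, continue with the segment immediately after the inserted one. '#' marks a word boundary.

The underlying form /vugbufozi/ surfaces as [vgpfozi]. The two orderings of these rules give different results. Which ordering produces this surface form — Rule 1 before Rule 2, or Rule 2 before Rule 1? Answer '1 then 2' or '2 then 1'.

1 then 2

Order 1 then 2:
  1 Syncope: [vugbufozi] → [vgbfozi]
  2 Regressive Voicing Assimilation: [vgbfozi] → [vgpfozi]
  result: [vgpfozi]
Order 2 then 1:
  2 Regressive Voicing Assimilation: no change — [vugbufozi]
  1 Syncope: [vugbufozi] → [vgbfozi]
  result: [vgbfozi]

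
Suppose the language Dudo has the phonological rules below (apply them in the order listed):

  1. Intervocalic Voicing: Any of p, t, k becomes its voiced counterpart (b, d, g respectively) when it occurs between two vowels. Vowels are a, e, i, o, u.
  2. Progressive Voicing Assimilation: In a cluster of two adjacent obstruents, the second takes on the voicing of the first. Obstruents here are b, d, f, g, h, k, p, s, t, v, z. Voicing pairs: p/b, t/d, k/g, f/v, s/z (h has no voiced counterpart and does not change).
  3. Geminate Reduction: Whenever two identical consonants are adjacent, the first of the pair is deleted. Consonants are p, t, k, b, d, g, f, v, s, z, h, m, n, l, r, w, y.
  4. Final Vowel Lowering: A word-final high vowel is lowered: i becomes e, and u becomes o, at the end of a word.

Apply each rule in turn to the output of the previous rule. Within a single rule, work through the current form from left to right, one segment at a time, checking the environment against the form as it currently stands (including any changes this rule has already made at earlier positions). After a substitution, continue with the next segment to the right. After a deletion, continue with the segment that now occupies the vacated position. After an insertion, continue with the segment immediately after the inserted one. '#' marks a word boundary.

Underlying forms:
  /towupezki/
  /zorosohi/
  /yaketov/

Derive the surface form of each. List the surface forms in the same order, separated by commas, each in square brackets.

/towupezki/:
  1 Intervocalic Voicing: [towupezki] → [towubezki]
  2 Progressive Voicing Assimilation: [towubezki] → [towubezgi]
  3 Geminate Reduction: no change — [towubezgi]
  4 Final Vowel Lowering: [towubezgi] → [towubezge]
/zorosohi/:
  1 Intervocalic Voicing: no change — [zorosohi]
  2 Progressive Voicing Assimilation: no change — [zorosohi]
  3 Geminate Reduction: no change — [zorosohi]
  4 Final Vowel Lowering: [zorosohi] → [zorosohe]
/yaketov/:
  1 Intervocalic Voicing: [yaketov] → [yagedov]
  2 Progressive Voicing Assimilation: no change — [yagedov]
  3 Geminate Reduction: no change — [yagedov]
  4 Final Vowel Lowering: no change — [yagedov]

[towubezge], [zorosohe], [yagedov]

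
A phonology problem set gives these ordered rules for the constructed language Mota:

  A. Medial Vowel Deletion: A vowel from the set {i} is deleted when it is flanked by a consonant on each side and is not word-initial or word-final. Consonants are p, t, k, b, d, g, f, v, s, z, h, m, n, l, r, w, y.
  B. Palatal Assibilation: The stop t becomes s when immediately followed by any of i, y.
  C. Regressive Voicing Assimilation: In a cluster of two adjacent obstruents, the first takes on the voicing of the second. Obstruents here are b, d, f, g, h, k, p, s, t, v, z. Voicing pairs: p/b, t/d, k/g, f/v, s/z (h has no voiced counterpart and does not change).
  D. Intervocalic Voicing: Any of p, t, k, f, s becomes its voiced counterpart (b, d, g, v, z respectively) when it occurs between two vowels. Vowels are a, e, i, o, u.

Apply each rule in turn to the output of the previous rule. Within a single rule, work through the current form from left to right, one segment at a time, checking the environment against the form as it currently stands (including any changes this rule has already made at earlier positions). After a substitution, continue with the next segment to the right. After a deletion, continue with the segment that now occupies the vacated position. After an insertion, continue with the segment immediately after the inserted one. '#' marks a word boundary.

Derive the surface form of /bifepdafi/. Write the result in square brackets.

A Medial Vowel Deletion: [bifepdafi] → [bfepdafi]
B Palatal Assibilation: no change — [bfepdafi]
C Regressive Voicing Assimilation: [bfepdafi] → [pfebdafi]
D Intervocalic Voicing: [pfebdafi] → [pfebdavi]

[pfebdavi]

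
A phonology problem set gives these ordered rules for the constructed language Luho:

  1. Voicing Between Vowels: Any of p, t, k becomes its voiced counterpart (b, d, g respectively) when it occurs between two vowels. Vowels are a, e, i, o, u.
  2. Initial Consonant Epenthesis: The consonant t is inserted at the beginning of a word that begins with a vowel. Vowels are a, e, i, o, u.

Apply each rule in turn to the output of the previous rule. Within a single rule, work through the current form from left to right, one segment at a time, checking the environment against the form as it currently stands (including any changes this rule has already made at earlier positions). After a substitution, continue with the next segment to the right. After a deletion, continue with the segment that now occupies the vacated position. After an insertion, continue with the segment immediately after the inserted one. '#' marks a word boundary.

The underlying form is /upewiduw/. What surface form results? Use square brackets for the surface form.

[tubewiduw]

1 Voicing Between Vowels: [upewiduw] → [ubewiduw]
2 Initial Consonant Epenthesis: [ubewiduw] → [tubewiduw]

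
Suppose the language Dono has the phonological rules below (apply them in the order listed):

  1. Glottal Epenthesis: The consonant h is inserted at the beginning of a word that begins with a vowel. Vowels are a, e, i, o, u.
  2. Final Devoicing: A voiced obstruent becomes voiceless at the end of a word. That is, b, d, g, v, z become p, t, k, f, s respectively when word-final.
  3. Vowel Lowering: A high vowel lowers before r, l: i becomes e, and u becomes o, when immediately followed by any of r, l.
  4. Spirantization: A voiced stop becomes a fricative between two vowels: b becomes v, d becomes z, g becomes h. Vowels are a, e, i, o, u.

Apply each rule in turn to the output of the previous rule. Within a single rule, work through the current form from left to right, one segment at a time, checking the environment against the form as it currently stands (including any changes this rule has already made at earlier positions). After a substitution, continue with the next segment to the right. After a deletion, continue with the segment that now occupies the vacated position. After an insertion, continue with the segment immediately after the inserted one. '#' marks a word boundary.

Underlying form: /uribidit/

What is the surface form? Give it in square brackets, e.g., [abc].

1 Glottal Epenthesis: [uribidit] → [huribidit]
2 Final Devoicing: no change — [huribidit]
3 Vowel Lowering: [huribidit] → [horibidit]
4 Spirantization: [horibidit] → [horivizit]

[horivizit]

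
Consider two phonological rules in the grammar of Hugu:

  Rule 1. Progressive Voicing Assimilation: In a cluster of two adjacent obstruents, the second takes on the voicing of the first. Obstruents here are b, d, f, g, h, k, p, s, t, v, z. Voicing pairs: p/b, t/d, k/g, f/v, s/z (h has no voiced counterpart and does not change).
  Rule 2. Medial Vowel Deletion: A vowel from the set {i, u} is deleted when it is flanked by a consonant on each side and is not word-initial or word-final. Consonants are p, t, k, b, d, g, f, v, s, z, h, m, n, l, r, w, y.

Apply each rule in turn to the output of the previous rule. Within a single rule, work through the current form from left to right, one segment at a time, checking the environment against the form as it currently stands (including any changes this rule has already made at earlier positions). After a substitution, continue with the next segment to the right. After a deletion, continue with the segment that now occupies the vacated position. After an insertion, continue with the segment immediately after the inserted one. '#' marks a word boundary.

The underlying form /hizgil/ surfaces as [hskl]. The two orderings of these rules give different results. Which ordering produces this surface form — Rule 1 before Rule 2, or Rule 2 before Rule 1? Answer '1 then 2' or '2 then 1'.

2 then 1

Order 1 then 2:
  1 Progressive Voicing Assimilation: no change — [hizgil]
  2 Medial Vowel Deletion: [hizgil] → [hzgl]
  result: [hzgl]
Order 2 then 1:
  2 Medial Vowel Deletion: [hizgil] → [hzgl]
  1 Progressive Voicing Assimilation: [hzgl] → [hskl]
  result: [hskl]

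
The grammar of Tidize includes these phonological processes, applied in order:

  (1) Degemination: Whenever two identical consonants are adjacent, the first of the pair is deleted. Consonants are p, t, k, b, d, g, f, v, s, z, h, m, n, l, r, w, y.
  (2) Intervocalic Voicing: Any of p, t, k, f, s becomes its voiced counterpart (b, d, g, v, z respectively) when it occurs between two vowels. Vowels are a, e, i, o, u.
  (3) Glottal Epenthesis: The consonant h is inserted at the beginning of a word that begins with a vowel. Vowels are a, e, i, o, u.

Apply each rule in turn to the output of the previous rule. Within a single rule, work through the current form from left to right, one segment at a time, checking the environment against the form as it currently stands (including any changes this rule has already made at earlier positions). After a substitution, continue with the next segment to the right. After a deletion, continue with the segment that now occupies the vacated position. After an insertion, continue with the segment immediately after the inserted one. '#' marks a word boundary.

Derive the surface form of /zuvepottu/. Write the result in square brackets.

[zuvebodu]

(1) Degemination: [zuvepottu] → [zuvepotu]
(2) Intervocalic Voicing: [zuvepotu] → [zuvebodu]
(3) Glottal Epenthesis: no change — [zuvebodu]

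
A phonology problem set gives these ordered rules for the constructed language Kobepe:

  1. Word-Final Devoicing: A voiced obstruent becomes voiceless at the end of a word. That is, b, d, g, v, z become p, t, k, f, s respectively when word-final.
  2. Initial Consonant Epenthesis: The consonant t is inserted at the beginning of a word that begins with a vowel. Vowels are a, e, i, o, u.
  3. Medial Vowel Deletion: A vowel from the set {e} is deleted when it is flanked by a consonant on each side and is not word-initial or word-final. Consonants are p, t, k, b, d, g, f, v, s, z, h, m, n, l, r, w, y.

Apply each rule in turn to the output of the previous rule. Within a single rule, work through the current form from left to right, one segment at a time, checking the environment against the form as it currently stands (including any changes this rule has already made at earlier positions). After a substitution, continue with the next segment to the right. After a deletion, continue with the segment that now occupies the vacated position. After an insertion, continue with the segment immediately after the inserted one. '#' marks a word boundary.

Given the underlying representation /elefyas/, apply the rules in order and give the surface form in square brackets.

[tlfyas]

1 Word-Final Devoicing: no change — [elefyas]
2 Initial Consonant Epenthesis: [elefyas] → [telefyas]
3 Medial Vowel Deletion: [telefyas] → [tlfyas]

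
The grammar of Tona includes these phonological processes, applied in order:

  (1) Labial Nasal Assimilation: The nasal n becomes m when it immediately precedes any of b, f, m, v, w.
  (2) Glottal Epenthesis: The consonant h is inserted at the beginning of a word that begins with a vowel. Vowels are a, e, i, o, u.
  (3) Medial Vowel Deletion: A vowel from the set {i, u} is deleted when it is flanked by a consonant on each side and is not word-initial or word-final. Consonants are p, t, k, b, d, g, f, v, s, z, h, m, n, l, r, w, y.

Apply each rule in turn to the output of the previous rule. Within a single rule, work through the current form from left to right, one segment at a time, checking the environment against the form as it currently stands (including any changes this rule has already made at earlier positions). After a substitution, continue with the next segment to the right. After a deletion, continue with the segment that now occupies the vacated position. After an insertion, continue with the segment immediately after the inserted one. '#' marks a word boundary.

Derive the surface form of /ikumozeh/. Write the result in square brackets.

(1) Labial Nasal Assimilation: no change — [ikumozeh]
(2) Glottal Epenthesis: [ikumozeh] → [hikumozeh]
(3) Medial Vowel Deletion: [hikumozeh] → [hkmozeh]

[hkmozeh]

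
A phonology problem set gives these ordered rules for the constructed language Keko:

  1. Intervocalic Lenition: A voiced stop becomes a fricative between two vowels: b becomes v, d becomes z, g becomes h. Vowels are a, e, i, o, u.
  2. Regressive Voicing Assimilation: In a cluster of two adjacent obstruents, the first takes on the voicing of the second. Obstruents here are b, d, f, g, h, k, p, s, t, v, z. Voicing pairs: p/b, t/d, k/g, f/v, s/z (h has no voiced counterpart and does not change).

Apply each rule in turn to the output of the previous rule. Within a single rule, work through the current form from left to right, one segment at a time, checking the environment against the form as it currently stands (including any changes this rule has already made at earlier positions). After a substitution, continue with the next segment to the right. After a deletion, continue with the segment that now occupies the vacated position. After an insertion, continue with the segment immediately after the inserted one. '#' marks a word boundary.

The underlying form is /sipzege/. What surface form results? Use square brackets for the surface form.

[sibzehe]

1 Intervocalic Lenition: [sipzege] → [sipzehe]
2 Regressive Voicing Assimilation: [sipzehe] → [sibzehe]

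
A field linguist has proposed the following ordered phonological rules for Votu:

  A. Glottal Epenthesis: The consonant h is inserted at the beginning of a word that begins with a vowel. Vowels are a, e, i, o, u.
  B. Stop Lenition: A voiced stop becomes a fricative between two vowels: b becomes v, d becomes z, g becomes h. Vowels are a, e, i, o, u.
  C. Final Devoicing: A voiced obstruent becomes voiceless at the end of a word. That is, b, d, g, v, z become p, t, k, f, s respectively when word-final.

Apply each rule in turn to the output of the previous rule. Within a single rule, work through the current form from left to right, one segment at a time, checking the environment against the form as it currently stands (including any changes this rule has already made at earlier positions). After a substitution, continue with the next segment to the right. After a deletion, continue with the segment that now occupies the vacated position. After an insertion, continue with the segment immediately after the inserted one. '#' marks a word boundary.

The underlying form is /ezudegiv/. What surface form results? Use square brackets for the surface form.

A Glottal Epenthesis: [ezudegiv] → [hezudegiv]
B Stop Lenition: [hezudegiv] → [hezuzehiv]
C Final Devoicing: [hezuzehiv] → [hezuzehif]

[hezuzehif]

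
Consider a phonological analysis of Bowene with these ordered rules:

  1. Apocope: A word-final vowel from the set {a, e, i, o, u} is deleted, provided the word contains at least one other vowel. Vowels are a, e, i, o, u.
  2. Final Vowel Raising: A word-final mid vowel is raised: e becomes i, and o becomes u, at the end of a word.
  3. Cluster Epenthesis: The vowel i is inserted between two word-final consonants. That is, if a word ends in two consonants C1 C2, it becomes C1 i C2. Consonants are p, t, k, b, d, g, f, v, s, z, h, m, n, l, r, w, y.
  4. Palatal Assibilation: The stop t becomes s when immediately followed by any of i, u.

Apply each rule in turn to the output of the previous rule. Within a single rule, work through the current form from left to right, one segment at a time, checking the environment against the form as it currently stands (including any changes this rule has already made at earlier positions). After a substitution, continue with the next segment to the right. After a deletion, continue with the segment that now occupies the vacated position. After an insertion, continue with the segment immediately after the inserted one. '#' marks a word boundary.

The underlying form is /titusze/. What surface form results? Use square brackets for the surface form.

1 Apocope: [titusze] → [titusz]
2 Final Vowel Raising: no change — [titusz]
3 Cluster Epenthesis: [titusz] → [titusiz]
4 Palatal Assibilation: [titusiz] → [sisusiz]

[sisusiz]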